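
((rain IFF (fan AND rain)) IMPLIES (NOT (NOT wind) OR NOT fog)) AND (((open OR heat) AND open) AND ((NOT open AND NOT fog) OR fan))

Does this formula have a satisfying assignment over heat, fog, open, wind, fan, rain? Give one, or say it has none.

heat = True, fog = False, open = True, wind = True, fan = True, rain = True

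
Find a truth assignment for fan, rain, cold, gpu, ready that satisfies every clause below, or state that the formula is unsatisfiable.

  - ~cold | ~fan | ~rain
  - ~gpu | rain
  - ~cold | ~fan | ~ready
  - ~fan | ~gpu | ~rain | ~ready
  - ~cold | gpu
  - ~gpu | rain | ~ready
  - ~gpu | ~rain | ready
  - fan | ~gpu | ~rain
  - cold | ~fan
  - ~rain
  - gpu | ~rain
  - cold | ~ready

fan = False; rain = False; cold = False; gpu = False; ready = False

Unit clause (~rain) forces rain = False.
In (~gpu | rain) only ~gpu is left, so gpu = False.
In (~cold | gpu) only ~cold is left, so cold = False.
In (cold | ~fan) only ~fan is left, so fan = False.
In (cold | ~ready) only ~ready is left, so ready = False.
All clauses satisfied.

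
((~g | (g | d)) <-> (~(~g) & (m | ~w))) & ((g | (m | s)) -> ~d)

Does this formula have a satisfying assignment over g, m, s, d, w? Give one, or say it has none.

g: True, m: False, s: True, d: False, w: False

  (~g | (g | d)) <-> (~(~g) & (m | ~w)) = True
    ~g | (g | d) = True
      ~g = False
      g | d = True
    ~(~g) & (m | ~w) = True
      ~(~g) = True
        ~g = False
      m | ~w = True
        ~w = True
  (g | (m | s)) -> ~d = True
    g | (m | s) = True
      m | s = True
    ~d = True
Both conjuncts True, so the formula holds.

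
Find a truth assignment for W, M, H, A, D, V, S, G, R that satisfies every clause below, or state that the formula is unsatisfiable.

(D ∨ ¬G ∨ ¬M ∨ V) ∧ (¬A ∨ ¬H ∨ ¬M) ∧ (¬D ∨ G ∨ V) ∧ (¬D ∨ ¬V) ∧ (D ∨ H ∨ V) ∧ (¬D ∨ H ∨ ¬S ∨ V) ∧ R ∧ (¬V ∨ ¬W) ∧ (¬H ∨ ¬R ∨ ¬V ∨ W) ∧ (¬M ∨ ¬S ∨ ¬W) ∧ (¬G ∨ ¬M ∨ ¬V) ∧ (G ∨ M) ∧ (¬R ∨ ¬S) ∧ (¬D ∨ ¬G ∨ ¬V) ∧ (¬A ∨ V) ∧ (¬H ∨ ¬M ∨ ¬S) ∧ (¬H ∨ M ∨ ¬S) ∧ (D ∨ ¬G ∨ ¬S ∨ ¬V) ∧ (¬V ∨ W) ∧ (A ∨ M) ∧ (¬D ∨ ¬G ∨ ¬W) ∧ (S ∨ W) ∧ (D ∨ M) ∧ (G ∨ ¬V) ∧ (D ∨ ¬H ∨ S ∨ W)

Unit clause (R) forces R = True.
In (¬R ∨ ¬S) only ¬S is left, so S = False.
In (S ∨ W) only W is left, so W = True.
In (¬V ∨ ¬W) only ¬V is left, so V = False.
In (¬A ∨ V) only ¬A is left, so A = False.
In (A ∨ M) only M is left, so M = True.
Try H = False:
  (D ∨ H ∨ V) forces D = True.
  (¬D ∨ G ∨ V) forces G = True.
  clause (¬D ∨ ¬G ∨ ¬W) is falsified — backtrack.
So H = True.
Try D = True:
  (¬D ∨ G ∨ V) forces G = True.
  clause (¬D ∨ ¬G ∨ ¬W) is falsified — backtrack.
So D = False.
  then (D ∨ ¬G ∨ ¬M ∨ V) forces G = False.
All clauses satisfied.

W: True, M: True, H: True, A: False, D: False, V: False, S: False, G: False, R: True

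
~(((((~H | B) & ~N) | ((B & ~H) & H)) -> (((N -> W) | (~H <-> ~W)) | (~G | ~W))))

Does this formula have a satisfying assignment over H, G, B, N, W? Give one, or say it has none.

Case W = True: the formula becomes ~(((((~H | B) & ~N) | ((B & ~H) & H)) -> True)) = False.
Case W = False: the formula becomes ~(((((~H | B) & ~N) | ((B & ~H) & H)) -> True)) = False.
Both cases fail — unsatisfiable.

The formula is unsatisfiable.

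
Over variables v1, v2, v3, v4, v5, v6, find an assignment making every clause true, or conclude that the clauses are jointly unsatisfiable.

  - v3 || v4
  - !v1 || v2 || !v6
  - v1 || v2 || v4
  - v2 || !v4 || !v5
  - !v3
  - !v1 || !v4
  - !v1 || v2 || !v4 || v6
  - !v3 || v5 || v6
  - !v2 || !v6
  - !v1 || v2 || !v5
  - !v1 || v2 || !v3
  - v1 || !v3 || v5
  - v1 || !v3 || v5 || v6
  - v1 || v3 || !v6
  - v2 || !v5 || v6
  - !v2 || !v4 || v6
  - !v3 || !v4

v1 = False, v2 = False, v3 = False, v4 = True, v5 = False, v6 = False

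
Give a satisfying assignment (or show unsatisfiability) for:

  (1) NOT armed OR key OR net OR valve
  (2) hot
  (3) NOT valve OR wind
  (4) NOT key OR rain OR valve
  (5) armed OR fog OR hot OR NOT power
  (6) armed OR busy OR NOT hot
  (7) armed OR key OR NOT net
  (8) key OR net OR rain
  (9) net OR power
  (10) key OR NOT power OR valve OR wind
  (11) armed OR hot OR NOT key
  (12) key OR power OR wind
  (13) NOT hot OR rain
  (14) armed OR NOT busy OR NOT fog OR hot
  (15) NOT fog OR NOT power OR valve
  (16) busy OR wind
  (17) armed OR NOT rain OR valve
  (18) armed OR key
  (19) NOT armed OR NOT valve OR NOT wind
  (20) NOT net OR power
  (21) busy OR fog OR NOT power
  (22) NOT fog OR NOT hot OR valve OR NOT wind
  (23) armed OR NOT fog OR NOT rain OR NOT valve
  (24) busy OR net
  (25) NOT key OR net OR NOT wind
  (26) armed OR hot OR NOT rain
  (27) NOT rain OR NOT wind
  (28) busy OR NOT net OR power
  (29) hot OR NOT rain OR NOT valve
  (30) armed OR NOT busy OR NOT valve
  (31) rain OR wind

wind: False; net: False; hot: True; valve: False; fog: False; power: True; key: True; rain: True; armed: True; busy: True

Unit clause (hot) forces hot = True.
In (NOT hot OR rain) only rain is left, so rain = True.
In (NOT rain OR NOT wind) only NOT wind is left, so wind = False.
In (NOT valve OR wind) only NOT valve is left, so valve = False.
In (busy OR wind) only busy is left, so busy = True.
In (armed OR NOT rain OR valve) only armed is left, so armed = True.
Set net = False.
  then (NOT armed OR key OR net OR valve) forces key = True.
  then (net OR power) forces power = True.
  then (NOT fog OR NOT power OR valve) forces fog = False.
All clauses satisfied.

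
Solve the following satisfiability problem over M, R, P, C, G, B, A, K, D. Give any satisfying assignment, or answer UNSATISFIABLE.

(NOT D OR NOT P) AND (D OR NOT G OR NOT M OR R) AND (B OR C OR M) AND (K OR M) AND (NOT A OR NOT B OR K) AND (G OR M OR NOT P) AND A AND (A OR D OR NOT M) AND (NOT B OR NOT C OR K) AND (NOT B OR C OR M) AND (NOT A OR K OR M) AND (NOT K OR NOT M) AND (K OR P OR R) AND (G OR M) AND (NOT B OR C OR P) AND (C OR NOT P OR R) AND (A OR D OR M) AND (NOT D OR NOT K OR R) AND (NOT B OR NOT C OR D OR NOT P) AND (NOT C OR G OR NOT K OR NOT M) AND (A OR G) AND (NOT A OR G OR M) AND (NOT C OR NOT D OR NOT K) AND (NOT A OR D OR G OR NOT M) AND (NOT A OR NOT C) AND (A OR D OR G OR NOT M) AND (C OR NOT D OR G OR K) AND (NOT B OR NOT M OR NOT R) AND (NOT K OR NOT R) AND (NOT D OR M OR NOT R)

Unit clause (A) forces A = True.
In (NOT A OR NOT C) only NOT C is left, so C = False.
Set M = True.
  then (NOT K OR NOT M) forces K = False.
  then (NOT A OR NOT B OR K) forces B = False.
Try R = False:
  (K OR P OR R) forces P = True.
  clause (C OR NOT P OR R) is falsified — backtrack.
So R = True.
Set P = True.
  then (NOT D OR NOT P) forces D = False.
  then (NOT A OR D OR G OR NOT M) forces G = True.
All clauses satisfied.

M: True; R: True; P: True; C: False; G: True; B: False; A: True; K: False; D: False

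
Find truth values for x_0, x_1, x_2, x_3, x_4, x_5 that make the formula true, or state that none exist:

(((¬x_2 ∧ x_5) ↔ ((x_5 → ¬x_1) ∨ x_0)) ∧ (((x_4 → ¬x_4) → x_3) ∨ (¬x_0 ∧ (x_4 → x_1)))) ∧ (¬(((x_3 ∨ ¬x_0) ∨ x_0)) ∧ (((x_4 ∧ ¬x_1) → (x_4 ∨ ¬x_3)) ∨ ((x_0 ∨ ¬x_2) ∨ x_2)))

The conjunct ¬(((x_3 ∨ ¬x_0) ∨ x_0)) is unsatisfiable on its own:
  x_0=F, x_3=F: evaluates to False.
  x_0=F, x_3=T: evaluates to False.
  x_0=T, x_3=F: evaluates to False.
  x_0=T, x_3=T: evaluates to False.
So the whole conjunction is unsatisfiable.

Unsatisfiable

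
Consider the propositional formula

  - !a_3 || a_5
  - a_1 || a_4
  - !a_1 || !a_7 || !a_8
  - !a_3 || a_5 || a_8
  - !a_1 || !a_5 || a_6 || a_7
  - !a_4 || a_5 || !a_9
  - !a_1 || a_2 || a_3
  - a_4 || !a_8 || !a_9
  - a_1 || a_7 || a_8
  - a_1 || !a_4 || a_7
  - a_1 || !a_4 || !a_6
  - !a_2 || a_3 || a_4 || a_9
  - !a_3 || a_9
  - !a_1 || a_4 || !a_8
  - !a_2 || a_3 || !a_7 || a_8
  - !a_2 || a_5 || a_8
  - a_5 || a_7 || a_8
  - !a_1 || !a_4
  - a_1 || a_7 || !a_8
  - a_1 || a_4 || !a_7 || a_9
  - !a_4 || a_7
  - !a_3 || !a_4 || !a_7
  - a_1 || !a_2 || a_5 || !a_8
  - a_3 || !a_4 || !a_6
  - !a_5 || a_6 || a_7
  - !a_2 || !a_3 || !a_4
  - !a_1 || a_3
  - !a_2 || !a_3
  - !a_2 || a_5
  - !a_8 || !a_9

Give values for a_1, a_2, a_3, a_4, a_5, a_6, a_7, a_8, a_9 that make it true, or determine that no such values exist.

a_1 = False, a_2 = False, a_3 = False, a_4 = True, a_5 = True, a_6 = False, a_7 = True, a_8 = True, a_9 = False

Set a_1 = False.
  then (a_1 || a_4) forces a_4 = True.
  then (a_1 || !a_4 || a_7) forces a_7 = True.
  then (a_1 || !a_4 || !a_6) forces a_6 = False.
  then (!a_3 || !a_4 || !a_7) forces a_3 = False.
Set a_2 = False.
Set a_5 = True.
Set a_8 = True.
  then (!a_8 || !a_9) forces a_9 = False.
All clauses satisfied.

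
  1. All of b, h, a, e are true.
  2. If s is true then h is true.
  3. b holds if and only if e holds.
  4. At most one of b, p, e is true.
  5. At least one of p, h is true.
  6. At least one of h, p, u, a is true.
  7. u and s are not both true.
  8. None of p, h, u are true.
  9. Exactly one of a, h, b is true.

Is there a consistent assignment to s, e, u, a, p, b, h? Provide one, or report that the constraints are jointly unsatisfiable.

The formula is unsatisfiable.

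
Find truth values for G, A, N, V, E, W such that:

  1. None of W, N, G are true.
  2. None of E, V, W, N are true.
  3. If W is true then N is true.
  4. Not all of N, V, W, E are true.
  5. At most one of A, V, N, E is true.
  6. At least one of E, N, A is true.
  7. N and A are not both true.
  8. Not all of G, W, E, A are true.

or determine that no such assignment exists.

G: False, A: True, N: False, V: False, E: False, W: False

  (1) {W, N, G}: 0 true — none ✓
  (2) {E, V, W, N}: 0 true — none ✓
  (3) W=F ⇒ N: vacuous ✓
  (4) {N, V, W, E}: 0/4 true — not all ✓
  (5) {A, V, N, E}: 1 true — at most one ✓
  (6) {E, N, A}: 1 true — at least one ✓
  (7) N=F, A=T — not both ✓
  (8) {G, W, E, A}: 1/4 true — not all ✓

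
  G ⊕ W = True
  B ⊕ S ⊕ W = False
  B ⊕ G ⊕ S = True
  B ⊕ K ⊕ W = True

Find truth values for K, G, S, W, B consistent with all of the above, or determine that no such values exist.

K = True, G = False, S = False, W = True, B = True

G ⊕ W = F ⊕ T = True ✓
B ⊕ S ⊕ W = T ⊕ F ⊕ T = False ✓
B ⊕ G ⊕ S = T ⊕ F ⊕ F = True ✓
B ⊕ K ⊕ W = T ⊕ T ⊕ T = True ✓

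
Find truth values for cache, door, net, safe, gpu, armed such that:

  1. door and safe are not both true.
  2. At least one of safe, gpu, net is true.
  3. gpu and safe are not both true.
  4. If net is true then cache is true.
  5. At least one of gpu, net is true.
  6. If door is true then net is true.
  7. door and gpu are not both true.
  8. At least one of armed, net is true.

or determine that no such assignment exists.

cache = True, door = False, net = True, safe = False, gpu = False, armed = False

  (1) door=F, safe=F — not both ✓
  (2) {safe, gpu, net}: 1 true — at least one ✓
  (3) gpu=F, safe=F — not both ✓
  (4) net=T ⇒ cache: T ✓
  (5) {gpu, net}: 1 true — at least one ✓
  (6) door=F ⇒ net: vacuous ✓
  (7) door=F, gpu=F — not both ✓
  (8) {armed, net}: 1 true — at least one ✓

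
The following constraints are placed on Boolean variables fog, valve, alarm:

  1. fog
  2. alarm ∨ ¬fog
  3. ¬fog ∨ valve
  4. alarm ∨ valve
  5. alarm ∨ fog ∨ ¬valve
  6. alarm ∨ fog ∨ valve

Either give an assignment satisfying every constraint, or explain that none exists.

fog: True; valve: True; alarm: True

Unit clause (fog) forces fog = True.
In (alarm ∨ ¬fog) only alarm is left, so alarm = True.
In (¬fog ∨ valve) only valve is left, so valve = True.
Check each clause:
  (fog): fog holds.
  (alarm ∨ ¬fog): alarm holds.
  (¬fog ∨ valve): valve holds.
  (alarm ∨ valve): alarm holds.
  (alarm ∨ fog ∨ ¬valve): alarm holds.
  (alarm ∨ fog ∨ valve): alarm holds.
All clauses satisfied.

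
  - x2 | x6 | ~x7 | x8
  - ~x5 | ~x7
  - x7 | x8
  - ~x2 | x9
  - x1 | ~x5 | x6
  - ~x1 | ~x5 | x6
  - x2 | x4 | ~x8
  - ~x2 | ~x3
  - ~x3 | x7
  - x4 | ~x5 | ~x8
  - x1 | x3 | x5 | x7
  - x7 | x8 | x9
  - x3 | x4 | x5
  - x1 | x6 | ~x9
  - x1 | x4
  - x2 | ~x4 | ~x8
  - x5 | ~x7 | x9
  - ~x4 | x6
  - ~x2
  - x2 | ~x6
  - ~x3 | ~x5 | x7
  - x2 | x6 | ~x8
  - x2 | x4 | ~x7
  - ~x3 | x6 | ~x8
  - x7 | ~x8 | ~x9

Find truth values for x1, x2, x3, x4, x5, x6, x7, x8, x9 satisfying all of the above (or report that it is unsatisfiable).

The formula is unsatisfiable.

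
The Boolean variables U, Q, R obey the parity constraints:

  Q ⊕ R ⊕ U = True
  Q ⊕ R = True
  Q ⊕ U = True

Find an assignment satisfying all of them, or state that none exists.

U: False; Q: True; R: False

Q ⊕ R ⊕ U = T ⊕ F ⊕ F = True ✓
Q ⊕ R = T ⊕ F = True ✓
Q ⊕ U = T ⊕ F = True ✓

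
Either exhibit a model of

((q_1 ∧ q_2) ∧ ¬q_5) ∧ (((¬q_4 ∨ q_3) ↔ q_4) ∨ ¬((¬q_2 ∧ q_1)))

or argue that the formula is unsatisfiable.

q_1 = True, q_2 = True, q_3 = True, q_4 = False, q_5 = False

  (q_1 ∧ q_2) ∧ ¬q_5 = True
    q_1 ∧ q_2 = True
    ¬q_5 = True
  ((¬q_4 ∨ q_3) ↔ q_4) ∨ ¬((¬q_2 ∧ q_1)) = True
    (¬q_4 ∨ q_3) ↔ q_4 = False
      ¬q_4 ∨ q_3 = True
        ¬q_4 = True
    ¬((¬q_2 ∧ q_1)) = True
      ¬q_2 ∧ q_1 = False
        ¬q_2 = False
Both conjuncts True, so the formula holds.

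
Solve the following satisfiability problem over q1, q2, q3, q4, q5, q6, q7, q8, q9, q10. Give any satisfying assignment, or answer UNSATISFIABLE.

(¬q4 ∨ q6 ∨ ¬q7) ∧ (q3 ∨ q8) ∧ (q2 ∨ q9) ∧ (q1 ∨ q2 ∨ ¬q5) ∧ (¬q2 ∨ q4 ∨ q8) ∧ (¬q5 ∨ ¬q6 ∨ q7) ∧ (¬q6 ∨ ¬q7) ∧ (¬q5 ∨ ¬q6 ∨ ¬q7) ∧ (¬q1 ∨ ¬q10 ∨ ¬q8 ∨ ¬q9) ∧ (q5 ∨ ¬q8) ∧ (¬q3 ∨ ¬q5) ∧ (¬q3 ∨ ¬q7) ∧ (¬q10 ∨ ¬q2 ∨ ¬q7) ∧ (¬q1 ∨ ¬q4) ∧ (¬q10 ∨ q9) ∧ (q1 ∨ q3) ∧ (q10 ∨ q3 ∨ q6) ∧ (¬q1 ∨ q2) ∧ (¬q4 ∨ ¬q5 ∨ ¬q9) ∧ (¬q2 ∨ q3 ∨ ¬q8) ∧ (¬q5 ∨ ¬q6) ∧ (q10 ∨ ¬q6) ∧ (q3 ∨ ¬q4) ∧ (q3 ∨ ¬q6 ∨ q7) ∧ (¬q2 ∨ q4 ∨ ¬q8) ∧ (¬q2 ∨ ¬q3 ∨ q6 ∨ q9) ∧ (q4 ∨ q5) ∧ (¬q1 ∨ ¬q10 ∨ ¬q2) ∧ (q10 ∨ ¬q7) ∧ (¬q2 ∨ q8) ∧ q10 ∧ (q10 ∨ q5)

Unit clause (q10) forces q10 = True.
In (¬q10 ∨ q9) only q9 is left, so q9 = True.
Set q1 = False.
  then (q1 ∨ q3) forces q3 = True.
  then (¬q3 ∨ ¬q5) forces q5 = False.
  then (¬q3 ∨ ¬q7) forces q7 = False.
  then (q4 ∨ q5) forces q4 = True.
  then (q5 ∨ ¬q8) forces q8 = False.
  then (¬q2 ∨ q8) forces q2 = False.
Set q6 = False.
All clauses satisfied.

q1 = False, q2 = False, q3 = True, q4 = True, q5 = False, q6 = False, q7 = False, q8 = False, q9 = True, q10 = True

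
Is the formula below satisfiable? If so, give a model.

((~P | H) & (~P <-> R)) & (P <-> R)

UNSATISFIABLE

Case P = True: the formula simplifies to (H & ~R) & R.
  R = True: the conjunct ~R is False.
  R = False: the conjunct R is False.
Case P = False: the formula simplifies to R & ~R.
  R = True: the conjunct ~R is False.
  R = False: the conjunct R is False.
Both cases fail — unsatisfiable.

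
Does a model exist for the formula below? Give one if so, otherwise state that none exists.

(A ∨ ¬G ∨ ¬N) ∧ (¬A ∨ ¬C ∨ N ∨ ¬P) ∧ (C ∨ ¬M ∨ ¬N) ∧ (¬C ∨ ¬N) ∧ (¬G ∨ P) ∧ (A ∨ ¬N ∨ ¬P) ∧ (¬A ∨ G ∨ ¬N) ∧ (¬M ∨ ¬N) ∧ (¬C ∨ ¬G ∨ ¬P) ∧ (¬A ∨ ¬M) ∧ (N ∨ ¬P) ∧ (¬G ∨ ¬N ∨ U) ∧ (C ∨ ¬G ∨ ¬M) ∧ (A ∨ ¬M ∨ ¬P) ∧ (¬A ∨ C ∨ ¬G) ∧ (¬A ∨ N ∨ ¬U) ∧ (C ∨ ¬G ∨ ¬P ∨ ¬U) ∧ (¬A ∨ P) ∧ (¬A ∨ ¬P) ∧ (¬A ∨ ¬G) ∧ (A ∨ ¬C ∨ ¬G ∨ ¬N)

M: True; C: False; U: False; G: False; P: False; A: False; N: False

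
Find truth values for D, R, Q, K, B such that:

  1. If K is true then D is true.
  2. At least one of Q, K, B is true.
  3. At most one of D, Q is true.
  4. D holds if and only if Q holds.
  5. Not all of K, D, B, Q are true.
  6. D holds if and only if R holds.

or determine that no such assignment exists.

D = False; R = False; Q = False; K = False; B = True

  (1) K=F ⇒ D: vacuous ✓
  (2) {Q, K, B}: 1 true — at least one ✓
  (3) {D, Q}: 0 true — at most one ✓
  (4) D=F, Q=F — same ✓
  (5) {K, D, B, Q}: 1/4 true — not all ✓
  (6) D=F, R=F — same ✓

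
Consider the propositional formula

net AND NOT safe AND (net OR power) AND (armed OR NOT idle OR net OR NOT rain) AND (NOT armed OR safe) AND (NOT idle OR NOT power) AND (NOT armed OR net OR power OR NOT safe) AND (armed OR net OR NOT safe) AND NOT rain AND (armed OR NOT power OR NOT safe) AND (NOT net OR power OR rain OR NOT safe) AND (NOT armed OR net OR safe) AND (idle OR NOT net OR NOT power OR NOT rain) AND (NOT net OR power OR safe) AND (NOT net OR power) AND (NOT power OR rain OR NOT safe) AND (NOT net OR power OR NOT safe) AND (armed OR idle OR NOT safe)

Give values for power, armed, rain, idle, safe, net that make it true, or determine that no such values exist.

Unit clause (net) forces net = True.
Unit clause (NOT safe) forces safe = False.
In (NOT armed OR safe) only NOT armed is left, so armed = False.
Unit clause (NOT rain) forces rain = False.
In (NOT net OR power OR safe) only power is left, so power = True.
In (NOT idle OR NOT power) only NOT idle is left, so idle = False.
All clauses satisfied.

power=T, armed=F, rain=F, idle=F, safe=F, net=T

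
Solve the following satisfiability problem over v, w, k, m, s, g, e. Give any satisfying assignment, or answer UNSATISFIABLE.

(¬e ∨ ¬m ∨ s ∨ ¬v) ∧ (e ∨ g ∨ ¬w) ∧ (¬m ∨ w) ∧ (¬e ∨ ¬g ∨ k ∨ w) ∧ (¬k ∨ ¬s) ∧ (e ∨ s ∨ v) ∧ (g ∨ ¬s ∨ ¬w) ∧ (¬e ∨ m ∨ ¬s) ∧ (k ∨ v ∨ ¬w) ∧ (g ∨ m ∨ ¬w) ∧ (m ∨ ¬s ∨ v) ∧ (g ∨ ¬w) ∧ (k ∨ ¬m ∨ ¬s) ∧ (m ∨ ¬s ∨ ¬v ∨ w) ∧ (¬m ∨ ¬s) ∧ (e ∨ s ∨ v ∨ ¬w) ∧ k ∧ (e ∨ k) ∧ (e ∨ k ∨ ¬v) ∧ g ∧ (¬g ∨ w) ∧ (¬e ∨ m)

v = True, w = True, k = True, m = False, s = False, g = True, e = False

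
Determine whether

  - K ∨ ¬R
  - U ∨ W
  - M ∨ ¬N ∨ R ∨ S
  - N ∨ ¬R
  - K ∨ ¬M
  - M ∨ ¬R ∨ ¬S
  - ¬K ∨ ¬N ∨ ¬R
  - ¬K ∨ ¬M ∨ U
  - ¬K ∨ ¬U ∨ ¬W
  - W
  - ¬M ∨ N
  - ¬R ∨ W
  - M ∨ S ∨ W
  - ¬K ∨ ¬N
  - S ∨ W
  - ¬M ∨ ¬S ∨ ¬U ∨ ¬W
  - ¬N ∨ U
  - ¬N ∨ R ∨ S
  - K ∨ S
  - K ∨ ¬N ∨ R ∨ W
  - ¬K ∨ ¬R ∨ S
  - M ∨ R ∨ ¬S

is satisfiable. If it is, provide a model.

N=F, M=F, K=T, W=T, U=F, R=F, S=F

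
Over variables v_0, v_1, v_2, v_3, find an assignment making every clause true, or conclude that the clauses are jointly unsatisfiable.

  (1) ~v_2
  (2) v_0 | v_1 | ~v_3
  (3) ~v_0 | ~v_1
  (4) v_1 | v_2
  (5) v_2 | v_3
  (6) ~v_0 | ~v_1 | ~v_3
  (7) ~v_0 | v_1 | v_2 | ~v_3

Unit clause (~v_2) forces v_2 = False.
In (v_1 | v_2) only v_1 is left, so v_1 = True.
In (v_2 | v_3) only v_3 is left, so v_3 = True.
In (~v_0 | ~v_1 | ~v_3) only ~v_0 is left, so v_0 = False.
Check each clause:
  (~v_2): ~v_2 holds.
  (v_0 | v_1 | ~v_3): v_1 holds.
  (~v_0 | ~v_1): ~v_0 holds.
  (v_1 | v_2): v_1 holds.
  (v_2 | v_3): v_3 holds.
  (~v_0 | ~v_1 | ~v_3): ~v_0 holds.
  (~v_0 | v_1 | v_2 | ~v_3): ~v_0 holds.
All clauses satisfied.

v_0 = False, v_1 = True, v_2 = False, v_3 = True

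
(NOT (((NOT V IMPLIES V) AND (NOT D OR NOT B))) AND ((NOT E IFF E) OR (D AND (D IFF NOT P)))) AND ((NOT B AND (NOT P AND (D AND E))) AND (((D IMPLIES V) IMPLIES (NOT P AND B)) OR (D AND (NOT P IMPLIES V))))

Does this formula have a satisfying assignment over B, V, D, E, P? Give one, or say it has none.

B = False, V = False, D = True, E = True, P = False

  NOT (((NOT V IMPLIES V) AND (NOT D OR NOT B))) AND ((NOT E IFF E) OR (D AND (D IFF NOT P))) = True
    NOT (((NOT V IMPLIES V) AND (NOT D OR NOT B))) = True
      (NOT V IMPLIES V) AND (NOT D OR NOT B) = False
        NOT V IMPLIES V = False
          NOT V = True
        NOT D OR NOT B = True
          NOT D = False
          NOT B = True
    (NOT E IFF E) OR (D AND (D IFF NOT P)) = True
      NOT E IFF E = False
        NOT E = False
      D AND (D IFF NOT P) = True
        D IFF NOT P = True
          NOT P = True
  (NOT B AND (NOT P AND (D AND E))) AND (((D IMPLIES V) IMPLIES (NOT P AND B)) OR (D AND (NOT P IMPLIES V))) = True
    NOT B AND (NOT P AND (D AND E)) = True
      NOT B = True
      NOT P AND (D AND E) = True
        NOT P = True
        D AND E = True
    ((D IMPLIES V) IMPLIES (NOT P AND B)) OR (D AND (NOT P IMPLIES V)) = True
      (D IMPLIES V) IMPLIES (NOT P AND B) = True
        D IMPLIES V = False
        NOT P AND B = False
          NOT P = True
      D AND (NOT P IMPLIES V) = False
        NOT P IMPLIES V = False
          NOT P = True
Both conjuncts True, so the formula holds.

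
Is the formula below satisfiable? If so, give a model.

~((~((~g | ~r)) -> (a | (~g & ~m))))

r = True, g = True, m = True, a = False

  ~((~((~g | ~r)) -> (a | (~g & ~m)))) = True
    ~((~g | ~r)) -> (a | (~g & ~m)) = False
      ~((~g | ~r)) = True
        ~g | ~r = False
          ~g = False
          ~r = False
      a | (~g & ~m) = False
        ~g & ~m = False
          ~g = False
          ~m = False
The formula evaluates to True.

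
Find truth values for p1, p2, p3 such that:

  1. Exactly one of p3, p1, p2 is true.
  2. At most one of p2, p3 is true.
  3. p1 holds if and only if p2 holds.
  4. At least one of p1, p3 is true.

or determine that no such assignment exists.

p1 = False; p2 = False; p3 = True

  (1) {p3, p1, p2}: 1 true — exactly one ✓
  (2) {p2, p3}: 1 true — at most one ✓
  (3) p1=F, p2=F — same ✓
  (4) {p1, p3}: 1 true — at least one ✓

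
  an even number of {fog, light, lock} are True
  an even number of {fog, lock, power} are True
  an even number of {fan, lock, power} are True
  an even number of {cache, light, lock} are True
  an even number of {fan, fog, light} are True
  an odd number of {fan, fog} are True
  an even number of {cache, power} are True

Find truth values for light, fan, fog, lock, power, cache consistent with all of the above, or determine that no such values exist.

The formula is unsatisfiable.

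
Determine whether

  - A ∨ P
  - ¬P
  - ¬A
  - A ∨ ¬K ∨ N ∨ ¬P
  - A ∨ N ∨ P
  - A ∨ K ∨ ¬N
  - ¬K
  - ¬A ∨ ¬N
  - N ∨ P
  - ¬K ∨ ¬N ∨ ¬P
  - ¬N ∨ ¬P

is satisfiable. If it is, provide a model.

Case A = True:
  Clause (¬A) is falsified — contradiction.
Case A = False:
  (A ∨ P) forces P = True.
  Clause (¬P) is falsified — contradiction.
Both cases fail, so the formula is unsatisfiable.

Unsatisfiable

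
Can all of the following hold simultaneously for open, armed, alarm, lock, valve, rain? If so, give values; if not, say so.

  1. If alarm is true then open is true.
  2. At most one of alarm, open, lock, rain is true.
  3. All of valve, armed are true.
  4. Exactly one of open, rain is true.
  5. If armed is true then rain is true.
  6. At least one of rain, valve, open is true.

open: False, armed: True, alarm: False, lock: False, valve: True, rain: True

  (1) alarm=F ⇒ open: vacuous ✓
  (2) {alarm, open, lock, rain}: 1 true — at most one ✓
  (3) {valve, armed}: all 2 true ✓
  (4) {open, rain}: 1 true — exactly one ✓
  (5) armed=T ⇒ rain: T ✓
  (6) {rain, valve, open}: 2 true — at least one ✓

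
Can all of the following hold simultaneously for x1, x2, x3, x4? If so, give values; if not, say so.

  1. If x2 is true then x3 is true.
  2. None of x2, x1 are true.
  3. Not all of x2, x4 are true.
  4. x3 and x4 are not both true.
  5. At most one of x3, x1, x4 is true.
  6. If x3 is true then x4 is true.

x1=F, x2=F, x3=F, x4=F

  (1) x2=F ⇒ x3: vacuous ✓
  (2) {x2, x1}: 0 true — none ✓
  (3) {x2, x4}: 0/2 true — not all ✓
  (4) x3=F, x4=F — not both ✓
  (5) {x3, x1, x4}: 0 true — at most one ✓
  (6) x3=F ⇒ x4: vacuous ✓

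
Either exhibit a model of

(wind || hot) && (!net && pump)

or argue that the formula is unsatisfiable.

hot = True; wind = False; net = False; pump = True

  wind || hot = True
  !net && pump = True
    !net = True
Both conjuncts True, so the formula holds.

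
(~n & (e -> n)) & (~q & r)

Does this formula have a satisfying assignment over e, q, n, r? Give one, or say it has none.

e = False; q = False; n = False; r = True

  ~n & (e -> n) = True
    ~n = True
    e -> n = True
  ~q & r = True
    ~q = True
Both conjuncts True, so the formula holds.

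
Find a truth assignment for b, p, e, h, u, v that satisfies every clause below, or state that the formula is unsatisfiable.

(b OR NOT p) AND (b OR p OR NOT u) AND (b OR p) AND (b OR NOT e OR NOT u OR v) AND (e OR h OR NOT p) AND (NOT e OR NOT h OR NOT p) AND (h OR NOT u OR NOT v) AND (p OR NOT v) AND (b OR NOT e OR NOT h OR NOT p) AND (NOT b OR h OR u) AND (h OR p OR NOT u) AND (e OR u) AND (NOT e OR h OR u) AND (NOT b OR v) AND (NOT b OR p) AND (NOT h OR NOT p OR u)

b: True, p: True, e: False, h: True, u: True, v: True

Try b = False:
  (b OR NOT p) forces p = False.
  clause (b OR p) is falsified — backtrack.
So b = True.
  then (NOT b OR v) forces v = True.
  then (NOT b OR p) forces p = True.
Try e = True:
  (NOT e OR NOT h OR NOT p) forces h = False.
  (h OR NOT u OR NOT v) forces u = False.
  clause (NOT b OR h OR u) is falsified — backtrack.
So e = False.
  then (e OR h OR NOT p) forces h = True.
  then (e OR u) forces u = True.
All clauses satisfied.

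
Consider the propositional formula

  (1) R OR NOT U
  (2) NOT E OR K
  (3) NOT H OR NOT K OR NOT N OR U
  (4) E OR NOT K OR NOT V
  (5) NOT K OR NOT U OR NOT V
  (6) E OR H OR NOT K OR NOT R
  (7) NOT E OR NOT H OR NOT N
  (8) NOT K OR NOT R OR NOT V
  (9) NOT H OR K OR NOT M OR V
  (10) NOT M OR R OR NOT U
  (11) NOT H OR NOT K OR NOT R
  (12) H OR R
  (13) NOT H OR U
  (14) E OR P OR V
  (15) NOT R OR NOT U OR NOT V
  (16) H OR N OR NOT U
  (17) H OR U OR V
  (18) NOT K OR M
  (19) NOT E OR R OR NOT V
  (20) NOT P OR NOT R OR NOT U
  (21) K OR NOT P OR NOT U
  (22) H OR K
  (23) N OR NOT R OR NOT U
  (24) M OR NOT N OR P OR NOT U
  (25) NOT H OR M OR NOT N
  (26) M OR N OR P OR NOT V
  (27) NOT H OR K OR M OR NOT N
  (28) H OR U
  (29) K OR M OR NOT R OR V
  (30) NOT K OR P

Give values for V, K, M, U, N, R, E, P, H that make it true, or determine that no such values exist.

Unsatisfiable

Case U = True:
  (R OR NOT U) forces R = True.
  (NOT R OR NOT U OR NOT V) forces V = False.
  (NOT P OR NOT R OR NOT U) forces P = False.
  (E OR P OR V) forces E = True.
  (NOT E OR K) forces K = True.
  Clause (NOT K OR P) is falsified — contradiction.
Case U = False:
  (NOT H OR U) forces H = False.
  Clause (H OR U) is falsified — contradiction.
Both cases fail, so the formula is unsatisfiable.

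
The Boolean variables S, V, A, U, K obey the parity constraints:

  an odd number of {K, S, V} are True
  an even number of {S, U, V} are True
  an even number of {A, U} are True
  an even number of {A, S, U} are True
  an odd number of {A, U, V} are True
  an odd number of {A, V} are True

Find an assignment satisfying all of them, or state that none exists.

Adding constraints 2, 4, 6 mod 2: every variable appears an even number of times on the left, so the left side is 0.
But the right sides sum to 1 (mod 2). 0 ≠ 1 — the system is inconsistent.

The formula is unsatisfiable.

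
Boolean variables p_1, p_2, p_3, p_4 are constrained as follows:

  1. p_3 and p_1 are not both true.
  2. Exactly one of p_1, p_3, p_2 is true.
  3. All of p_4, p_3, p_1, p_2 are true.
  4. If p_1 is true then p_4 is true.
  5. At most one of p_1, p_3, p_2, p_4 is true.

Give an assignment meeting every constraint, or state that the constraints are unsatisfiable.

Case p_4 = True:
  (3) forces p_3 = True.
  Constraint (5) is violated (p_3=T, p_4=T) — contradiction.
Case p_4 = False:
  Constraint (3) is violated (p_4=F) — contradiction.
Both cases fail — unsatisfiable.

The formula is unsatisfiable.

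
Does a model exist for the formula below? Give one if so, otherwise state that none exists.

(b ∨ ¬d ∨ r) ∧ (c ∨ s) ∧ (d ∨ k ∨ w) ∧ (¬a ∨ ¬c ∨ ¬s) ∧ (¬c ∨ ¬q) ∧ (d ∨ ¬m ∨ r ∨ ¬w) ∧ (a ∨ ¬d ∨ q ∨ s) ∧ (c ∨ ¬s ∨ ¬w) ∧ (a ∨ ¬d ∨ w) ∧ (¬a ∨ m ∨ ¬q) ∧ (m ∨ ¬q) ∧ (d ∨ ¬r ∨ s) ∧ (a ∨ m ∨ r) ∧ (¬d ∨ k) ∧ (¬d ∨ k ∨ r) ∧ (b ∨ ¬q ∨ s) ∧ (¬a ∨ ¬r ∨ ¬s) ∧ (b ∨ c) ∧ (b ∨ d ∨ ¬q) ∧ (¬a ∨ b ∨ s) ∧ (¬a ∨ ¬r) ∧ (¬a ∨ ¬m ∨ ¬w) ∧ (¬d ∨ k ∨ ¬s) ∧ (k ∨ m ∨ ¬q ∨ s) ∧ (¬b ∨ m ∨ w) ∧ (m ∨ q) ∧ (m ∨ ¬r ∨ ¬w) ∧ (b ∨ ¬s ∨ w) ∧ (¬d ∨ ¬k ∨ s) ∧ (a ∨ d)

Set s = True.
Set r = True.
  then (¬a ∨ ¬r ∨ ¬s) forces a = False.
  then (a ∨ d) forces d = True.
  then (a ∨ ¬d ∨ w) forces w = True.
  then (¬d ∨ k) forces k = True.
  then (m ∨ ¬r ∨ ¬w) forces m = True.
  then (c ∨ ¬s ∨ ¬w) forces c = True.
  then (¬c ∨ ¬q) forces q = False.
Set b = False.
All clauses satisfied.

s: True, r: True, m: True, a: False, d: True, k: True, w: True, q: False, b: False, c: True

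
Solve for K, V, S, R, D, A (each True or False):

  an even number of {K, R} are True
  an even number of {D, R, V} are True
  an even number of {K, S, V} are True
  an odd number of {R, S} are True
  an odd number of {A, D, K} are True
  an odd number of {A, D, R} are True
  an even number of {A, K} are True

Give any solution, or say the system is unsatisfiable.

K=F, V=T, S=T, R=F, D=T, A=F

{K, R}: 0 true → even ✓
{D, R, V}: 2 true → even ✓
{K, S, V}: 2 true → even ✓
{R, S}: 1 true → odd ✓
{A, D, K}: 1 true → odd ✓
{A, D, R}: 1 true → odd ✓
{A, K}: 0 true → even ✓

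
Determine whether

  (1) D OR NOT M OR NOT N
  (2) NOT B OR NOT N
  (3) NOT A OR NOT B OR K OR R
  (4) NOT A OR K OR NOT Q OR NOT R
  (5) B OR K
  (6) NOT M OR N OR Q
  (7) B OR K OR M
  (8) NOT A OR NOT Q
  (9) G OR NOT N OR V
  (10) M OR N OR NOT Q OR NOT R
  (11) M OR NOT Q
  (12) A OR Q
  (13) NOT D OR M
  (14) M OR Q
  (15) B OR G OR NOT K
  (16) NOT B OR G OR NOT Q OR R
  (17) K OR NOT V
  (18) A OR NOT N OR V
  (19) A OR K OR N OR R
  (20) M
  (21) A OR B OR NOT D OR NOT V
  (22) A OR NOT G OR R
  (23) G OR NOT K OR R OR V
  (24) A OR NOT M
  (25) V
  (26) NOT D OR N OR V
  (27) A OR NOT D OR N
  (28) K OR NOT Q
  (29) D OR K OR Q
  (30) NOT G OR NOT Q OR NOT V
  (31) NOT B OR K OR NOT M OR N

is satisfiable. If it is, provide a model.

G = True, N = True, B = False, M = True, K = True, R = False, A = True, Q = False, D = True, V = True

Unit clause (M) forces M = True.
In (A OR NOT M) only A is left, so A = True.
Unit clause (V) forces V = True.
In (NOT A OR NOT Q) only NOT Q is left, so Q = False.
In (K OR NOT V) only K is left, so K = True.
In (NOT M OR N OR Q) only N is left, so N = True.
In (D OR NOT M OR NOT N) only D is left, so D = True.
In (NOT B OR NOT N) only NOT B is left, so B = False.
In (B OR G OR NOT K) only G is left, so G = True.
Set R = False.
All clauses satisfied.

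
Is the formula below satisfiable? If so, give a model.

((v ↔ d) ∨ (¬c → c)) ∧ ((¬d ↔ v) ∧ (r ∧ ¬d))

v = True; r = True; c = True; d = False

  (v ↔ d) ∨ (¬c → c) = True
    v ↔ d = False
    ¬c → c = True
      ¬c = False
  (¬d ↔ v) ∧ (r ∧ ¬d) = True
    ¬d ↔ v = True
      ¬d = True
    r ∧ ¬d = True
      ¬d = True
Both conjuncts True, so the formula holds.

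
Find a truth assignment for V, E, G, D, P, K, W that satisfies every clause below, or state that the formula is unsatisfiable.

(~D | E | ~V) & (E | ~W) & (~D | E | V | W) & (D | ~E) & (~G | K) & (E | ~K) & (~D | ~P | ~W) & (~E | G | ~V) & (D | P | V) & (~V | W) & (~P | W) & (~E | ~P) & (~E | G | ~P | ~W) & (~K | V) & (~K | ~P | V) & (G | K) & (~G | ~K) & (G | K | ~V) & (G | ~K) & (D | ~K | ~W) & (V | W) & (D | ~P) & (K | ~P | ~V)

Unsatisfiable — no assignment works.

Case G = True:
  (~G | K) forces K = True.
  Clause (~G | ~K) is falsified — contradiction.
Case G = False:
  (G | K) forces K = True.
  Clause (G | ~K) is falsified — contradiction.
Both cases fail, so the formula is unsatisfiable.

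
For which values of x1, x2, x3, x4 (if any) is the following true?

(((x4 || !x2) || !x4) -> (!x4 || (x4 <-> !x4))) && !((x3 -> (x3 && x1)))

x1 = False, x2 = True, x3 = True, x4 = False

  ((x4 || !x2) || !x4) -> (!x4 || (x4 <-> !x4)) = True
    (x4 || !x2) || !x4 = True
      x4 || !x2 = False
        !x2 = False
      !x4 = True
    !x4 || (x4 <-> !x4) = True
      !x4 = True
      x4 <-> !x4 = False
        !x4 = True
  !((x3 -> (x3 && x1))) = True
    x3 -> (x3 && x1) = False
      x3 && x1 = False
Both conjuncts True, so the formula holds.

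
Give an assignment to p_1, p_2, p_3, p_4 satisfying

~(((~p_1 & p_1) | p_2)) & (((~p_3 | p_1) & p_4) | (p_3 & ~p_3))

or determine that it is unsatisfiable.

p_1=T; p_2=F; p_3=F; p_4=T

  ~(((~p_1 & p_1) | p_2)) = True
    (~p_1 & p_1) | p_2 = False
      ~p_1 & p_1 = False
        ~p_1 = False
  ((~p_3 | p_1) & p_4) | (p_3 & ~p_3) = True
    (~p_3 | p_1) & p_4 = True
      ~p_3 | p_1 = True
        ~p_3 = True
    p_3 & ~p_3 = False
      ~p_3 = True
Both conjuncts True, so the formula holds.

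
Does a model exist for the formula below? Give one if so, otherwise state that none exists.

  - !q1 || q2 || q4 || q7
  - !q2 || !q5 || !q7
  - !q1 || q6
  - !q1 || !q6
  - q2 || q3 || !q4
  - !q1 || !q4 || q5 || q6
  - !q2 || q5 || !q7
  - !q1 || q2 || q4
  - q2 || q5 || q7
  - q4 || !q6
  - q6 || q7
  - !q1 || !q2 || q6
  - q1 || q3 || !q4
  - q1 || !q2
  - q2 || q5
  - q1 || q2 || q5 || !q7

q1 = False, q2 = False, q3 = True, q4 = True, q5 = True, q6 = True, q7 = True

Try q1 = True:
  (!q1 || q6) forces q6 = True.
  clause (!q1 || !q6) is falsified — backtrack.
So q1 = False.
  then (q1 || !q2) forces q2 = False.
  then (q2 || q5) forces q5 = True.
Set q3 = True.
Set q4 = True.
Set q6 = True.
Set q7 = True.
All clauses satisfied.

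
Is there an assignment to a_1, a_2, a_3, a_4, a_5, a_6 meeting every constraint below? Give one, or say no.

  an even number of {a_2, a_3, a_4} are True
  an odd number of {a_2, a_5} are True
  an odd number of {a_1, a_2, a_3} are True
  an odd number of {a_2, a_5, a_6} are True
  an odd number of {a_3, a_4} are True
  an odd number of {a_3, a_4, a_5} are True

a_1 = True, a_2 = True, a_3 = True, a_4 = False, a_5 = False, a_6 = False

{a_2, a_3, a_4}: 2 true → even ✓
{a_2, a_5}: 1 true → odd ✓
{a_1, a_2, a_3}: 3 true → odd ✓
{a_2, a_5, a_6}: 1 true → odd ✓
{a_3, a_4}: 1 true → odd ✓
{a_3, a_4, a_5}: 1 true → odd ✓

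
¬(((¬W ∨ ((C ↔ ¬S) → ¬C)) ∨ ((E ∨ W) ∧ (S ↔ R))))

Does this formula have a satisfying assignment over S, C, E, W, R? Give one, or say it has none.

S=F; C=T; E=T; W=T; R=T

  ¬(((¬W ∨ ((C ↔ ¬S) → ¬C)) ∨ ((E ∨ W) ∧ (S ↔ R)))) = True
    (¬W ∨ ((C ↔ ¬S) → ¬C)) ∨ ((E ∨ W) ∧ (S ↔ R)) = False
      ¬W ∨ ((C ↔ ¬S) → ¬C) = False
        ¬W = False
        (C ↔ ¬S) → ¬C = False
          C ↔ ¬S = True
            ¬S = True
          ¬C = False
      (E ∨ W) ∧ (S ↔ R) = False
        E ∨ W = True
        S ↔ R = False
The formula evaluates to True.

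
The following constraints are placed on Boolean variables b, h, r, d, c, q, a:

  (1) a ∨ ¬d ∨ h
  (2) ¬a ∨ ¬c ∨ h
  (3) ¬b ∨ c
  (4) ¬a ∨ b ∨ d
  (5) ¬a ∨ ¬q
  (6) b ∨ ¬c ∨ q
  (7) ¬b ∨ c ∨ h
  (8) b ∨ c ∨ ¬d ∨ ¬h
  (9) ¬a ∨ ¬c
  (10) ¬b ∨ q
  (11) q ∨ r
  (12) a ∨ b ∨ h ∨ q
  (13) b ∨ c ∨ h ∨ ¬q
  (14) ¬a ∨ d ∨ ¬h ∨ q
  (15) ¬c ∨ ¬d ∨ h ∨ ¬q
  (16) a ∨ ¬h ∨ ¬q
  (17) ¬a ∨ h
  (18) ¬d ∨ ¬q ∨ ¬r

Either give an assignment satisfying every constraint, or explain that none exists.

b = False, h = False, r = False, d = False, c = True, q = True, a = False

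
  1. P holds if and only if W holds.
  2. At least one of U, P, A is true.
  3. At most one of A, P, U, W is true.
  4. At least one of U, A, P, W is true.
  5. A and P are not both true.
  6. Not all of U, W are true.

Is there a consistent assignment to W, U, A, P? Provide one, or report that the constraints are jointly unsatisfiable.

W: False; U: False; A: True; P: False

  (1) P=F, W=F — same ✓
  (2) {U, P, A}: 1 true — at least one ✓
  (3) {A, P, U, W}: 1 true — at most one ✓
  (4) {U, A, P, W}: 1 true — at least one ✓
  (5) A=T, P=F — not both ✓
  (6) {U, W}: 0/2 true — not all ✓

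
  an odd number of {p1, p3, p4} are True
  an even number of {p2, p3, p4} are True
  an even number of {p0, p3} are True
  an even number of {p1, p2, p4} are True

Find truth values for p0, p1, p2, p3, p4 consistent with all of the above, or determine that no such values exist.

p0 = True, p1 = True, p2 = False, p3 = True, p4 = True

{p1, p3, p4}: 3 true → odd ✓
{p2, p3, p4}: 2 true → even ✓
{p0, p3}: 2 true → even ✓
{p1, p2, p4}: 2 true → even ✓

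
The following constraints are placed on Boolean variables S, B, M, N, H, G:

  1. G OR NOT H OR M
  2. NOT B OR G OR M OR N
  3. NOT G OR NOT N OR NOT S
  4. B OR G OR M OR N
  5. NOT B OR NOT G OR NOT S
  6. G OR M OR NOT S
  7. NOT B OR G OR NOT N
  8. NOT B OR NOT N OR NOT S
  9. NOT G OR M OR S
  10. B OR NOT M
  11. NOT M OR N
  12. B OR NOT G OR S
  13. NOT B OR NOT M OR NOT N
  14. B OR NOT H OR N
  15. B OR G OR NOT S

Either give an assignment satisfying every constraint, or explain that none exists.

Set S = True.
Try B = True:
  (NOT B OR NOT G OR NOT S) forces G = False.
  (G OR M OR NOT S) forces M = True.
  (NOT B OR G OR NOT N) forces N = False.
  clause (NOT M OR N) is falsified — backtrack.
So B = False.
  then (B OR NOT M) forces M = False.
  then (B OR G OR NOT S) forces G = True.
  then (NOT G OR NOT N OR NOT S) forces N = False.
  then (B OR NOT H OR N) forces H = False.
All clauses satisfied.

S: True, B: False, M: False, N: False, H: False, G: True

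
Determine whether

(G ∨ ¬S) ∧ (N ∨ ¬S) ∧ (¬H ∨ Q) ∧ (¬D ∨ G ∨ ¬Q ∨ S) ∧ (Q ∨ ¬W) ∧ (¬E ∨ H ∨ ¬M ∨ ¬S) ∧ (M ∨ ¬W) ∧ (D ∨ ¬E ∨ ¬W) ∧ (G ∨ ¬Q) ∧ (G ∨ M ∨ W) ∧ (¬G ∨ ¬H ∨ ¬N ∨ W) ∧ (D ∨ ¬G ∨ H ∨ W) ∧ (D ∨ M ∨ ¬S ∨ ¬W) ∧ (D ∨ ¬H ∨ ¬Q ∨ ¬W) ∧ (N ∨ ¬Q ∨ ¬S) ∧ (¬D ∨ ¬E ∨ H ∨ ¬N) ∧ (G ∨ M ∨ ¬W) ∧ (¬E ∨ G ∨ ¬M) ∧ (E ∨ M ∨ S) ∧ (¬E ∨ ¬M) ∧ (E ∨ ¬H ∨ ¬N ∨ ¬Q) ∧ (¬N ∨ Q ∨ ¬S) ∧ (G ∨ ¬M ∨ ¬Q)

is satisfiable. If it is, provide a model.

Set G = False.
  then (G ∨ ¬S) forces S = False.
  then (G ∨ ¬Q) forces Q = False.
  then (¬H ∨ Q) forces H = False.
  then (Q ∨ ¬W) forces W = False.
  then (G ∨ M ∨ W) forces M = True.
  then (¬E ∨ G ∨ ¬M) forces E = False.
Set N = True.
Set D = True.
All clauses satisfied.

G = False, E = False, H = False, N = True, M = True, Q = False, S = False, D = True, W = False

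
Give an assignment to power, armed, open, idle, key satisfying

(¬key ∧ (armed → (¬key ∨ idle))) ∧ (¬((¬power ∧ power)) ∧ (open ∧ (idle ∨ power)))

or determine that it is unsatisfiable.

power=F, armed=F, open=T, idle=T, key=F

  ¬key ∧ (armed → (¬key ∨ idle)) = True
    ¬key = True
    armed → (¬key ∨ idle) = True
      ¬key ∨ idle = True
        ¬key = True
  ¬((¬power ∧ power)) ∧ (open ∧ (idle ∨ power)) = True
    ¬((¬power ∧ power)) = True
      ¬power ∧ power = False
        ¬power = True
    open ∧ (idle ∨ power) = True
      idle ∨ power = True
Both conjuncts True, so the formula holds.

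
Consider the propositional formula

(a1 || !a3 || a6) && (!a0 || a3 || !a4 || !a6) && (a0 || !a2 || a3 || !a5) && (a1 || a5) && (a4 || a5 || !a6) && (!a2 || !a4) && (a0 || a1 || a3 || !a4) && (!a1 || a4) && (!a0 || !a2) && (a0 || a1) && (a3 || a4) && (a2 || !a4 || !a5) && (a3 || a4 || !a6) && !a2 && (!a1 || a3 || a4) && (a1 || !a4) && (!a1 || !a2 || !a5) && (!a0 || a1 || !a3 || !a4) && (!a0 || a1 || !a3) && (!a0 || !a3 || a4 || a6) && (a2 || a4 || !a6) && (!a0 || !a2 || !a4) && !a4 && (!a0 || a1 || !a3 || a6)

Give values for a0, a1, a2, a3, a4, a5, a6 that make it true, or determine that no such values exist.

Case a2 = True:
  Clause (!a2) is falsified — contradiction.
Case a2 = False:
  (!a4) forces a4 = False.
  (!a1 || a4) forces a1 = False.
  (a1 || a5) forces a5 = True.
  (a0 || a1) forces a0 = True.
  (a3 || a4) forces a3 = True.
  Clause (!a0 || a1 || !a3) is falsified — contradiction.
Both cases fail, so the formula is unsatisfiable.

Unsatisfiable — no assignment works.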